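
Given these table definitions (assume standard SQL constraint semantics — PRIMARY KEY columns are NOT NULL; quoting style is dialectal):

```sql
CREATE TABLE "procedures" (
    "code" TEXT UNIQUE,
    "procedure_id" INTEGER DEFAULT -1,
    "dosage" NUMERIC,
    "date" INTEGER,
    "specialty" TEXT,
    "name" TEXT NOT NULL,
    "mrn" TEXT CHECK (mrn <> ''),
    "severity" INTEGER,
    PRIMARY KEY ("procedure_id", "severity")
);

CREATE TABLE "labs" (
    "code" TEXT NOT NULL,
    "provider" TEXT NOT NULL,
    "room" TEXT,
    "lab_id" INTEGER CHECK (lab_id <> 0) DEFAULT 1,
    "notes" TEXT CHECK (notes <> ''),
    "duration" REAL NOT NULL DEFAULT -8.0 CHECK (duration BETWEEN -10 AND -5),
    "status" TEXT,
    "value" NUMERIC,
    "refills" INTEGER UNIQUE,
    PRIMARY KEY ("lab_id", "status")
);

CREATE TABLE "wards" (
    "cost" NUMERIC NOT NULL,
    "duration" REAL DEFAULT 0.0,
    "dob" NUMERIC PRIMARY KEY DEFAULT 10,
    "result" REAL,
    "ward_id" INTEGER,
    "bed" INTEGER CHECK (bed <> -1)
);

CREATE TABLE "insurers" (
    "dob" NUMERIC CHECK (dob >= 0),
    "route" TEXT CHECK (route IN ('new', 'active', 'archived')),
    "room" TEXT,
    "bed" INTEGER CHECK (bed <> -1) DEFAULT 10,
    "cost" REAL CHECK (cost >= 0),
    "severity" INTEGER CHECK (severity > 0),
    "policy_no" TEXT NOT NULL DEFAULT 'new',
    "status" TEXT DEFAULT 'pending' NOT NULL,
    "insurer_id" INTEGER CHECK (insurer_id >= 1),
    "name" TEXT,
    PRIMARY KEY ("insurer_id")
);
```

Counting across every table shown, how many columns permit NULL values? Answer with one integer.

20

procedures: 5 nullable (code, dosage, date, specialty, mrn — PK (procedure_id, severity) and explicit NOT NULL columns excluded).
labs: 4 nullable (room, notes, value, refills — PK (lab_id, status) and explicit NOT NULL columns excluded).
wards: 4 nullable (duration, result, ward_id, bed — PK (dob) and explicit NOT NULL columns excluded).
insurers: 7 nullable (dob, route, room, bed, cost, severity, name — PK (insurer_id) and explicit NOT NULL columns excluded).
Total: 5 + 4 + 4 + 7 = 20.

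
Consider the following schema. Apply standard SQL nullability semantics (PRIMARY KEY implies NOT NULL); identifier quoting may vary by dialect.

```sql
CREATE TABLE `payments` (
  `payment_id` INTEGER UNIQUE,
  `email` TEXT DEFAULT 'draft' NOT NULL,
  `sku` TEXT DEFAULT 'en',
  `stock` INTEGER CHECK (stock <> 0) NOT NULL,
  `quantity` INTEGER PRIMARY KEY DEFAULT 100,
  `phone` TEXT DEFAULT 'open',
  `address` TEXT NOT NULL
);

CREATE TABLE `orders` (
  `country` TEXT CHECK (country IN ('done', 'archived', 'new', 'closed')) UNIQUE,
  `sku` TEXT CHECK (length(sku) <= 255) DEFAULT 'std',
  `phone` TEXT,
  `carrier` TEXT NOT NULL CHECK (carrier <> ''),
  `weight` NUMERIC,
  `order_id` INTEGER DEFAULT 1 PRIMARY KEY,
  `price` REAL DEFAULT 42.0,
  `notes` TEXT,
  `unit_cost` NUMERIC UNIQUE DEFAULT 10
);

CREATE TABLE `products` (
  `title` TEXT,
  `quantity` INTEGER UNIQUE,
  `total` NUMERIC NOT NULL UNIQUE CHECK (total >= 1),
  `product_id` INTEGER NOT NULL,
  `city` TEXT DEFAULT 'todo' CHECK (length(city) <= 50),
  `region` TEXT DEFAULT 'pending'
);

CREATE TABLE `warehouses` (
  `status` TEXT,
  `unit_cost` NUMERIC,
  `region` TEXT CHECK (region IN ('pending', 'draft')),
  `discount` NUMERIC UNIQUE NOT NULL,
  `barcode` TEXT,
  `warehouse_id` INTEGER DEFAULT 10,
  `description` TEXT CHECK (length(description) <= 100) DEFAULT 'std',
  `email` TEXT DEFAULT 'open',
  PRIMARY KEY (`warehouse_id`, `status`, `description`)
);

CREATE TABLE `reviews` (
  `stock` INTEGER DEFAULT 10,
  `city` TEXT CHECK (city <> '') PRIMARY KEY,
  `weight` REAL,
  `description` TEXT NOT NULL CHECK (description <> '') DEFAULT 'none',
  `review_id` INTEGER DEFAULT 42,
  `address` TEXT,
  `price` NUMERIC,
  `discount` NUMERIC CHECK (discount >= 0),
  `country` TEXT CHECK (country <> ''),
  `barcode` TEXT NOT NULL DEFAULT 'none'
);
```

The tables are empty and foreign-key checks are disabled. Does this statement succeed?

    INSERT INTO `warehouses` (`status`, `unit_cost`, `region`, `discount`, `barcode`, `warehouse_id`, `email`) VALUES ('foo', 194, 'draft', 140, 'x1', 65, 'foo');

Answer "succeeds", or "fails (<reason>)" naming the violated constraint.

succeeds

NOT NULL columns: description defaults to 'std'; discount is supplied; status is supplied; warehouse_id is supplied.
CHECK constraints: 'draft' satisfies (region IN ('pending', 'draft')).
No constraint is violated.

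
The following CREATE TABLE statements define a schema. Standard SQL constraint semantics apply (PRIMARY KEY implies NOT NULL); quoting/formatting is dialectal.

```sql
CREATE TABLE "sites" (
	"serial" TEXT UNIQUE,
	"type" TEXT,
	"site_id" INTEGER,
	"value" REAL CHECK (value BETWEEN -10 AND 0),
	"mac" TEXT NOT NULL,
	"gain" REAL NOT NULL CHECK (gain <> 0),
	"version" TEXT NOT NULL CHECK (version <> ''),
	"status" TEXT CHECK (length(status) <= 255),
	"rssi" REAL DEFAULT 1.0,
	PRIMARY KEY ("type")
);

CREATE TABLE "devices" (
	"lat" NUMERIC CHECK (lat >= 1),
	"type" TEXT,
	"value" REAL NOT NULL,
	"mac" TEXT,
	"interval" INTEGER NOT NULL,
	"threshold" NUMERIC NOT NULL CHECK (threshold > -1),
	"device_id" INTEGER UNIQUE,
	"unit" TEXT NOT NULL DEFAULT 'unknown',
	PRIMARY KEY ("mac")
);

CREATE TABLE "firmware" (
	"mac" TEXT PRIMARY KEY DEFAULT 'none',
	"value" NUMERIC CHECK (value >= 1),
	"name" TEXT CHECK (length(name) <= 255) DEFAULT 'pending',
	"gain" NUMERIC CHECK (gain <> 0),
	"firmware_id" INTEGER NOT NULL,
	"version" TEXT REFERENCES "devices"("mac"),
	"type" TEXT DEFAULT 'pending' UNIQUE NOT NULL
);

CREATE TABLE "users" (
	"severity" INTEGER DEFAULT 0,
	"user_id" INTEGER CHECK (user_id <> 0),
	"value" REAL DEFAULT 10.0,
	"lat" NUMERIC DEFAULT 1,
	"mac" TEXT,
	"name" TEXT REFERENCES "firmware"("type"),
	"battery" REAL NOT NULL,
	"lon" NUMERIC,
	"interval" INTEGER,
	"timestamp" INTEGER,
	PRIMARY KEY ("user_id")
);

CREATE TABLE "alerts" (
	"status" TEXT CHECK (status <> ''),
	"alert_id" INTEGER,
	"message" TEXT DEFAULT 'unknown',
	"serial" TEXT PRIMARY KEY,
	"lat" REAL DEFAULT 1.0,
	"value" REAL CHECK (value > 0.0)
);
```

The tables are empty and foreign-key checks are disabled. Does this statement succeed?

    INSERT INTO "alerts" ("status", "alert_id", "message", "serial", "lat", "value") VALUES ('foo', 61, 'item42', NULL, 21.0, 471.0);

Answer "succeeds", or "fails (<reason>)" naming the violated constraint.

serial is explicitly set to NULL, but serial is part of the PRIMARY KEY (implied NOT NULL).

fails (NOT NULL on serial)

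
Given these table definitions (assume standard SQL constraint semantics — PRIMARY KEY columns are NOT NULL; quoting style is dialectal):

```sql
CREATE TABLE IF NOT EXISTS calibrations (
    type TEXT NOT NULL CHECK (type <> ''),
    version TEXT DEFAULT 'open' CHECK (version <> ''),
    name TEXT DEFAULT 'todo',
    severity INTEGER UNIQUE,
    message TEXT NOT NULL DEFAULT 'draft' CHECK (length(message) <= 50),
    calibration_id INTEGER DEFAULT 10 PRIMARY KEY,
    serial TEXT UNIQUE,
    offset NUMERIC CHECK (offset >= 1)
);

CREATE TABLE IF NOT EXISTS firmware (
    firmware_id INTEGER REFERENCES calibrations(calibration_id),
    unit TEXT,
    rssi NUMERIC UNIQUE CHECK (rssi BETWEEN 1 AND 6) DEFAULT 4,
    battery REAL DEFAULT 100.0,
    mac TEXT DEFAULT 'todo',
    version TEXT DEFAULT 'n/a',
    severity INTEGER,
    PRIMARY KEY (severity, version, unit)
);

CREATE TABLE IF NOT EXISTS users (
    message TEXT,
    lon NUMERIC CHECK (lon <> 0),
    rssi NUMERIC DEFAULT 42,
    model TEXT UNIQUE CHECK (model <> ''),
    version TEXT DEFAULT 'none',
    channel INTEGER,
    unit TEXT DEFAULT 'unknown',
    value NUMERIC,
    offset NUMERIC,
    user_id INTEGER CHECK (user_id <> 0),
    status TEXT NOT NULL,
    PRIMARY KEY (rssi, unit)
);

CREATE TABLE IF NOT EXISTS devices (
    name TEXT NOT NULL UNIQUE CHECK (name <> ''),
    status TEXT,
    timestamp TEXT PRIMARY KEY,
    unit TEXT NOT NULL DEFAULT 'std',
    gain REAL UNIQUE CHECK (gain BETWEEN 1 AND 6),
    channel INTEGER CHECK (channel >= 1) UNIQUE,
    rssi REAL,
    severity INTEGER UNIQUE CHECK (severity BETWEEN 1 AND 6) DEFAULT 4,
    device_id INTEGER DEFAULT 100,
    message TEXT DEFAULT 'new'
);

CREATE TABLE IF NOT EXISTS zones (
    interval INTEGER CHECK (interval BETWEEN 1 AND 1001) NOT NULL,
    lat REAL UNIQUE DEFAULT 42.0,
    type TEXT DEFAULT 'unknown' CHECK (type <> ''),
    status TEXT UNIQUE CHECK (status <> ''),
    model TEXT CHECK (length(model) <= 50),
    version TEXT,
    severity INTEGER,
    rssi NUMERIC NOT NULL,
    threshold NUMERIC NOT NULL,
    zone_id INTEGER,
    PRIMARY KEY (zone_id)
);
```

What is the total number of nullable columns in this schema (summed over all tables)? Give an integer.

30

calibrations: 5 nullable (version, name, severity, serial, offset — PK (calibration_id) and explicit NOT NULL columns excluded).
firmware: 4 nullable (firmware_id, rssi, battery, mac — PK (severity, version, unit) and explicit NOT NULL columns excluded).
users: 8 nullable (message, lon, model, version, channel, value, offset, user_id — PK (rssi, unit) and explicit NOT NULL columns excluded).
devices: 7 nullable (status, gain, channel, rssi, severity, device_id, message — PK (timestamp) and explicit NOT NULL columns excluded).
zones: 6 nullable (lat, type, status, model, version, severity — PK (zone_id) and explicit NOT NULL columns excluded).
Total: 5 + 4 + 8 + 7 + 6 = 30.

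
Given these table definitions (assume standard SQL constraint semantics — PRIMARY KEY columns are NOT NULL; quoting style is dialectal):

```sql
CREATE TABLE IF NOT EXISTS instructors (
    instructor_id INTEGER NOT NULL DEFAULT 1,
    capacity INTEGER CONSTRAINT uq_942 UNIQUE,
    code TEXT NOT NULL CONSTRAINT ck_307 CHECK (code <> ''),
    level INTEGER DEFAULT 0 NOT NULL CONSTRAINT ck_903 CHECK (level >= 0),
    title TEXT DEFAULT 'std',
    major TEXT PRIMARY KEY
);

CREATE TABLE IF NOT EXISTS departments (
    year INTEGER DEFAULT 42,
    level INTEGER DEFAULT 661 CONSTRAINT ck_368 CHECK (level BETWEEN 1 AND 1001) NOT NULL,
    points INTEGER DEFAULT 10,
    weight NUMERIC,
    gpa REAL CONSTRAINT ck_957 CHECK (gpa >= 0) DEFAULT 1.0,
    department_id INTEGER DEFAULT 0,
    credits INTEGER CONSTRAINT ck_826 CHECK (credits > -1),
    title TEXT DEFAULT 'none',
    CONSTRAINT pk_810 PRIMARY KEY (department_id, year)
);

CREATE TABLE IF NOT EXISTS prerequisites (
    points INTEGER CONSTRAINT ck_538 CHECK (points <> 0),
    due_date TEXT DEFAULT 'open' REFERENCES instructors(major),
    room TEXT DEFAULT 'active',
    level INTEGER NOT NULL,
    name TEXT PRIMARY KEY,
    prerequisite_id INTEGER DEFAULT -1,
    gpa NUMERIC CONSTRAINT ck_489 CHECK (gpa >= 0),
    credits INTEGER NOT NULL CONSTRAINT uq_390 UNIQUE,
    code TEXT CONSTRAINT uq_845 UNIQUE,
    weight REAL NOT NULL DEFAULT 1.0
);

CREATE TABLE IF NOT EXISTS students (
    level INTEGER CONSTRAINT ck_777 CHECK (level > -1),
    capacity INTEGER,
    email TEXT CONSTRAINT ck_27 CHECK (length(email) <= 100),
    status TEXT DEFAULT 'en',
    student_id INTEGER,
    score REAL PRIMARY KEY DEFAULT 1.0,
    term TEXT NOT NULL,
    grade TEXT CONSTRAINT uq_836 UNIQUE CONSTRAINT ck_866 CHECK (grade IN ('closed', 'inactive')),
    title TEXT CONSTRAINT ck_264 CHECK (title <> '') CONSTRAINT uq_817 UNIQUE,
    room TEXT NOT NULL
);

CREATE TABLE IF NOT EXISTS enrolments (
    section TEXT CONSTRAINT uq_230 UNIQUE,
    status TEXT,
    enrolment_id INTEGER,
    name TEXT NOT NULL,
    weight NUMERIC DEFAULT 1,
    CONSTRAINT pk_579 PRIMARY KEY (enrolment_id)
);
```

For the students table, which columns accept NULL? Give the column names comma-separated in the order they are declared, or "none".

- level: CHECK does not forbid NULL (a CHECK constraint passes when its expression is NULL) → nullable.
- capacity: no NOT NULL constraint applies → nullable.
- email: CHECK does not forbid NULL (a CHECK constraint passes when its expression is NULL) → nullable.
- status: DEFAULT only fills an omitted column; an explicit NULL is still allowed → nullable.
- student_id: no NOT NULL constraint applies → nullable.
- score: part of the PRIMARY KEY, which implies NOT NULL → not nullable.
- term: declared NOT NULL → not nullable.
- grade: CHECK does not forbid NULL (a CHECK constraint passes when its expression is NULL) → nullable.
- title: CHECK does not forbid NULL (a CHECK constraint passes when its expression is NULL) → nullable.
- room: declared NOT NULL → not nullable.

level, capacity, email, status, student_id, grade, title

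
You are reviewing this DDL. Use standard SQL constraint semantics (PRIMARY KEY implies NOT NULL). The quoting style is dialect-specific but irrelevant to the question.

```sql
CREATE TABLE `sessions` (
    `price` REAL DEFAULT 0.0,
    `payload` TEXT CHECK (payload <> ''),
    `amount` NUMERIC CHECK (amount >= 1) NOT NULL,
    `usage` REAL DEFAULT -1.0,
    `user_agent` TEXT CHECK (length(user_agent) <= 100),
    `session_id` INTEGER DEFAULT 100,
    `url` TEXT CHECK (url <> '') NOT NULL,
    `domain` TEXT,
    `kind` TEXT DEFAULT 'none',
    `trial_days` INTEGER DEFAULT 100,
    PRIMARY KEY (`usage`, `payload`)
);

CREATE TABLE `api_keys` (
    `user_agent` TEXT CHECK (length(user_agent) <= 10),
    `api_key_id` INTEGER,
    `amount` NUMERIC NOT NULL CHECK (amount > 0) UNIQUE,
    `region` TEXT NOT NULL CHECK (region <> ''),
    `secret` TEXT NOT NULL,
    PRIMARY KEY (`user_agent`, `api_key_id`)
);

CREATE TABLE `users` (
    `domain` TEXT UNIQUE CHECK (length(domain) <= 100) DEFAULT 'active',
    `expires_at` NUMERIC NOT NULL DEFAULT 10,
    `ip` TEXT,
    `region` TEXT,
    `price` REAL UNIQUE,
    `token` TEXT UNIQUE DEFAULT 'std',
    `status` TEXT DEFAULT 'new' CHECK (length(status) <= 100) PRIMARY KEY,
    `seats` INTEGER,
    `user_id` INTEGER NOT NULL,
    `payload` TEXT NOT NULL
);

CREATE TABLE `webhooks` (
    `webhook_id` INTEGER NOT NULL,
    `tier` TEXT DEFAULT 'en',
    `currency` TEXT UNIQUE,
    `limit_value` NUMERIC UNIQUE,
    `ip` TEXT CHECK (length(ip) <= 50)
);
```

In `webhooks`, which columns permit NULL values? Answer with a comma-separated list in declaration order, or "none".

tier, currency, limit_value, ip

- webhook_id: declared NOT NULL → not nullable.
- tier: DEFAULT only fills an omitted column; an explicit NULL is still allowed → nullable.
- currency: UNIQUE does not imply NOT NULL → nullable.
- limit_value: UNIQUE does not imply NOT NULL → nullable.
- ip: CHECK does not forbid NULL (a CHECK constraint passes when its expression is NULL) → nullable.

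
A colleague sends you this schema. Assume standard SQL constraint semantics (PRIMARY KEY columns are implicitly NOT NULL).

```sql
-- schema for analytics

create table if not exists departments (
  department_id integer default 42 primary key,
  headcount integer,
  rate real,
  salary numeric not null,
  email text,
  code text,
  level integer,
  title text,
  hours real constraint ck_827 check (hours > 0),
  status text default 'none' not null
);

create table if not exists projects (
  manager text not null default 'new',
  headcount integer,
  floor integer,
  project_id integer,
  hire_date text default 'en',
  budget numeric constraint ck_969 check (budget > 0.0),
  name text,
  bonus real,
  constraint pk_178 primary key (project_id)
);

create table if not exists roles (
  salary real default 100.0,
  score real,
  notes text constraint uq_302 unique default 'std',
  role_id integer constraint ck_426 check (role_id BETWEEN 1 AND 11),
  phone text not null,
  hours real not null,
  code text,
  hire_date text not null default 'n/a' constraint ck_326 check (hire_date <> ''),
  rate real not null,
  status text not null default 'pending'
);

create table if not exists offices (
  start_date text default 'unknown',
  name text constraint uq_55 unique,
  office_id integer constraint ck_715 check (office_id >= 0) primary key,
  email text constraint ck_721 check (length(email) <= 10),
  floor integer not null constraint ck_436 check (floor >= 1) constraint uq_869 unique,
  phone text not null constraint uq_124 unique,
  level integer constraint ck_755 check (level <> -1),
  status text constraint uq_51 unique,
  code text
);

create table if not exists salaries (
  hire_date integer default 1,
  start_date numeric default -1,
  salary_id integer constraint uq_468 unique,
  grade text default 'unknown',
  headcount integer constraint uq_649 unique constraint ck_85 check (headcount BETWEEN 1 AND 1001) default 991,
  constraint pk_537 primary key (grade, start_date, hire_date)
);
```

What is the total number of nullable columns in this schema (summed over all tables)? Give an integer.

departments: 7 nullable (headcount, rate, email, code, level, title, hours — PK (department_id) and explicit NOT NULL columns excluded).
projects: 6 nullable (headcount, floor, hire_date, budget, name, bonus — PK (project_id) and explicit NOT NULL columns excluded).
roles: 5 nullable (salary, score, notes, role_id, code — PK none and explicit NOT NULL columns excluded).
offices: 6 nullable (start_date, name, email, level, status, code — PK (office_id) and explicit NOT NULL columns excluded).
salaries: 2 nullable (salary_id, headcount — PK (grade, start_date, hire_date) and explicit NOT NULL columns excluded).
Total: 7 + 6 + 5 + 6 + 2 = 26.

26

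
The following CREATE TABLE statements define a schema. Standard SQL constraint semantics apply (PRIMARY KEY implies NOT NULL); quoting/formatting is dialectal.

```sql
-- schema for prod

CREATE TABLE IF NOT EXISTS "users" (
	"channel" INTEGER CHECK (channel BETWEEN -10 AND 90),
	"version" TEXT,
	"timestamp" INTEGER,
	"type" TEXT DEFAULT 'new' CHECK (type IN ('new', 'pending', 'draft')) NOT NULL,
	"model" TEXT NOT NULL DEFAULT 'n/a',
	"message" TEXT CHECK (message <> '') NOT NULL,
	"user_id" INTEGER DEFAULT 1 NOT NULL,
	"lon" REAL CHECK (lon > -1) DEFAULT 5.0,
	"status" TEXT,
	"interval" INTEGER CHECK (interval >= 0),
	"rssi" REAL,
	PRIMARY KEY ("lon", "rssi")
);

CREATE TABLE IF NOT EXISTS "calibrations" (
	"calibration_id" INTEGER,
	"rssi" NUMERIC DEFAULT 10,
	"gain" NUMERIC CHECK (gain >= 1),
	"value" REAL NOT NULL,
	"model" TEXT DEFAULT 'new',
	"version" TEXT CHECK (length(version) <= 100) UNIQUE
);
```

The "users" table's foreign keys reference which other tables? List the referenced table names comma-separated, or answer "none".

No column in users has a REFERENCES clause.

none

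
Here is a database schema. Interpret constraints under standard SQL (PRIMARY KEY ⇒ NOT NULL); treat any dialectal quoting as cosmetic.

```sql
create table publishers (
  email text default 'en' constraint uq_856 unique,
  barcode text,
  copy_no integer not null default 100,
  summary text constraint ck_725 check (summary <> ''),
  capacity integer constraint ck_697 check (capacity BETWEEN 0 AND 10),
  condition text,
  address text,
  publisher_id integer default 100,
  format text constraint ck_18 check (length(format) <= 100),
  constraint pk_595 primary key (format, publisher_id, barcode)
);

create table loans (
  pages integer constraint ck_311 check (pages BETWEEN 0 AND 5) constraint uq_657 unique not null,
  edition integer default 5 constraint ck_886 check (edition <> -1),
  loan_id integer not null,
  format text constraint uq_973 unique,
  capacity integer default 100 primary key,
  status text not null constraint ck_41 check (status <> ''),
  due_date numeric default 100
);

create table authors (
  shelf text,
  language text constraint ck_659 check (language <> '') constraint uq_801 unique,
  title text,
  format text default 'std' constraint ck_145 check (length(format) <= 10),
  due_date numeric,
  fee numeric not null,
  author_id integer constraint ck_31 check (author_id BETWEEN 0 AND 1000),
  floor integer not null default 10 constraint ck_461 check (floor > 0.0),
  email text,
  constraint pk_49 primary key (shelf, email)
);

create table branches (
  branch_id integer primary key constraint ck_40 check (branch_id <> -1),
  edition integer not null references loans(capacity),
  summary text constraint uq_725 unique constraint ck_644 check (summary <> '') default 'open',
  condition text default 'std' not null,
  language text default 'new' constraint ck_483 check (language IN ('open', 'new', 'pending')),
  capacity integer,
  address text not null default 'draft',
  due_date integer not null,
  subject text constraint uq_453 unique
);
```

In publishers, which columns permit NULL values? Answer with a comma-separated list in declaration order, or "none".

email, summary, capacity, condition, address

- email: UNIQUE does not imply NOT NULL → nullable.
- barcode: part of the PRIMARY KEY, which implies NOT NULL → not nullable.
- copy_no: declared NOT NULL → not nullable.
- summary: CHECK does not forbid NULL (a CHECK constraint passes when its expression is NULL) → nullable.
- capacity: CHECK does not forbid NULL (a CHECK constraint passes when its expression is NULL) → nullable.
- condition: no NOT NULL constraint applies → nullable.
- address: no NOT NULL constraint applies → nullable.
- publisher_id: part of the PRIMARY KEY, which implies NOT NULL → not nullable.
- format: part of the PRIMARY KEY, which implies NOT NULL → not nullable.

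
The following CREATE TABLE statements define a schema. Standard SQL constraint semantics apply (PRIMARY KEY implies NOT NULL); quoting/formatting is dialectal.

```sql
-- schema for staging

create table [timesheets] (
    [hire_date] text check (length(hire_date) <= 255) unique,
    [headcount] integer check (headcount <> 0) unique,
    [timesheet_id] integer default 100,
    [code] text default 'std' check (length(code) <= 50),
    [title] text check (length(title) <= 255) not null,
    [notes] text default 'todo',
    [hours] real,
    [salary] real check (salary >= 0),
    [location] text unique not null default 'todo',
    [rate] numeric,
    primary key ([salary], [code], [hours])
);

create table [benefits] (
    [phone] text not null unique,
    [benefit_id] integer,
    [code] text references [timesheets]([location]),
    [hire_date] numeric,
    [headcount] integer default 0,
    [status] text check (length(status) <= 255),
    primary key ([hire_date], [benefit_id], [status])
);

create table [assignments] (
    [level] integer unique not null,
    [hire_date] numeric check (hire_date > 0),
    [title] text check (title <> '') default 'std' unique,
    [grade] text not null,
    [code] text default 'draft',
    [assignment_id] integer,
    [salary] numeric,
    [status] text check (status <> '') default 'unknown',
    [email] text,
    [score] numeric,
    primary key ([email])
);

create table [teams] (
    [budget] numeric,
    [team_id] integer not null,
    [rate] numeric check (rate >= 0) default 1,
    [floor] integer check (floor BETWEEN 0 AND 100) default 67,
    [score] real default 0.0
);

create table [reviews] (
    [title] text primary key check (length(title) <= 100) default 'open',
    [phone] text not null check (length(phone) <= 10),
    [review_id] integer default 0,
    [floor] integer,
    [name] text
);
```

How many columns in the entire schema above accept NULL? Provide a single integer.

timesheets: 5 nullable (hire_date, headcount, timesheet_id, notes, rate — PK (salary, code, hours) and explicit NOT NULL columns excluded).
benefits: 2 nullable (code, headcount — PK (hire_date, benefit_id, status) and explicit NOT NULL columns excluded).
assignments: 7 nullable (hire_date, title, code, assignment_id, salary, status, score — PK (email) and explicit NOT NULL columns excluded).
teams: 4 nullable (budget, rate, floor, score — PK none and explicit NOT NULL columns excluded).
reviews: 3 nullable (review_id, floor, name — PK (title) and explicit NOT NULL columns excluded).
Total: 5 + 2 + 7 + 4 + 3 = 21.

21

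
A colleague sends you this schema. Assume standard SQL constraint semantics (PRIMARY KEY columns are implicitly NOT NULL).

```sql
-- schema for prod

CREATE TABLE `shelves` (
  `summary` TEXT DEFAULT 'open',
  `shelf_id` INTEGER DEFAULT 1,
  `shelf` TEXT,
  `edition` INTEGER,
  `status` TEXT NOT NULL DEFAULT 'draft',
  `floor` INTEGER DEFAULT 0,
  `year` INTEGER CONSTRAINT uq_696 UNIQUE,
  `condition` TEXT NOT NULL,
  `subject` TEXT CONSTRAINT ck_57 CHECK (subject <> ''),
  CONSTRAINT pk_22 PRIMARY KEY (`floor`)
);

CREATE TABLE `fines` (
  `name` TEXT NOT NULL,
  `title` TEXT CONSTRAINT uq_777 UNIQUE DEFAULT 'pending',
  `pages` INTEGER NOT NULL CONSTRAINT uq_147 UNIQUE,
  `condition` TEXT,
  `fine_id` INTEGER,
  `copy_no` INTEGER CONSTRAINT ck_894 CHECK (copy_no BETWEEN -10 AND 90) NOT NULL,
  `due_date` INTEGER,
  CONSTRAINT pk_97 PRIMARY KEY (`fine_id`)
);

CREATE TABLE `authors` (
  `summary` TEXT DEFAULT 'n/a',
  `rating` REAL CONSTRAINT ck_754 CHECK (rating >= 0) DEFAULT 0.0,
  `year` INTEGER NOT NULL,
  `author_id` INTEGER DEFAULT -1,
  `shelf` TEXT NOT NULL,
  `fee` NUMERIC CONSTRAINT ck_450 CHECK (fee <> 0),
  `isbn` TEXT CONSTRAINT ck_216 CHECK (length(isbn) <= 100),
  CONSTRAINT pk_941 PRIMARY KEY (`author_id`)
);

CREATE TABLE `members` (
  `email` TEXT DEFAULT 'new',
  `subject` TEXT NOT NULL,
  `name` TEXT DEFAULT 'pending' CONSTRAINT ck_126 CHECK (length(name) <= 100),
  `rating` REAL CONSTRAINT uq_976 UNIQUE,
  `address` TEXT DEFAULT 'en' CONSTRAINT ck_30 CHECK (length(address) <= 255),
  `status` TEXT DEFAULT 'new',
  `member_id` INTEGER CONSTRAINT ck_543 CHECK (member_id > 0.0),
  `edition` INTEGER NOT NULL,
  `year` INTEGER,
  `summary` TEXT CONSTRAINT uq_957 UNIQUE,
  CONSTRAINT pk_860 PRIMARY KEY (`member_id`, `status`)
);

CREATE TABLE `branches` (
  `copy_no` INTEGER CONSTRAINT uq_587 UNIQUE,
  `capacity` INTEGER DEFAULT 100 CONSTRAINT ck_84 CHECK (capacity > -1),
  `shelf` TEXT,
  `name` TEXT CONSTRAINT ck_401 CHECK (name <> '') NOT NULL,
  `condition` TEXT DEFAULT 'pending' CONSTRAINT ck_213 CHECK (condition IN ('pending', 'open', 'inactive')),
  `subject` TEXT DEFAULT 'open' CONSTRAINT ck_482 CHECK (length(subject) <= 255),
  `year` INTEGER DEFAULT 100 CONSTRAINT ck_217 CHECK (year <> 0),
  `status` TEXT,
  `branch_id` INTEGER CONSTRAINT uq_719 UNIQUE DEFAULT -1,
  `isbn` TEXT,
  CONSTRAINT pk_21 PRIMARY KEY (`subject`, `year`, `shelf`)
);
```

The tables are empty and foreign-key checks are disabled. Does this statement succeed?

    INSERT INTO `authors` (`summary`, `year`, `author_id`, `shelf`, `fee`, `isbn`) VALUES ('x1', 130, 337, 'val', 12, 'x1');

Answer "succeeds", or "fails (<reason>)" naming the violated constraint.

NOT NULL columns: author_id is supplied; shelf is supplied; year is supplied.
CHECK constraints: 12 satisfies (fee <> 0); 'x1' satisfies (length(isbn) <= 100).
No constraint is violated.

succeeds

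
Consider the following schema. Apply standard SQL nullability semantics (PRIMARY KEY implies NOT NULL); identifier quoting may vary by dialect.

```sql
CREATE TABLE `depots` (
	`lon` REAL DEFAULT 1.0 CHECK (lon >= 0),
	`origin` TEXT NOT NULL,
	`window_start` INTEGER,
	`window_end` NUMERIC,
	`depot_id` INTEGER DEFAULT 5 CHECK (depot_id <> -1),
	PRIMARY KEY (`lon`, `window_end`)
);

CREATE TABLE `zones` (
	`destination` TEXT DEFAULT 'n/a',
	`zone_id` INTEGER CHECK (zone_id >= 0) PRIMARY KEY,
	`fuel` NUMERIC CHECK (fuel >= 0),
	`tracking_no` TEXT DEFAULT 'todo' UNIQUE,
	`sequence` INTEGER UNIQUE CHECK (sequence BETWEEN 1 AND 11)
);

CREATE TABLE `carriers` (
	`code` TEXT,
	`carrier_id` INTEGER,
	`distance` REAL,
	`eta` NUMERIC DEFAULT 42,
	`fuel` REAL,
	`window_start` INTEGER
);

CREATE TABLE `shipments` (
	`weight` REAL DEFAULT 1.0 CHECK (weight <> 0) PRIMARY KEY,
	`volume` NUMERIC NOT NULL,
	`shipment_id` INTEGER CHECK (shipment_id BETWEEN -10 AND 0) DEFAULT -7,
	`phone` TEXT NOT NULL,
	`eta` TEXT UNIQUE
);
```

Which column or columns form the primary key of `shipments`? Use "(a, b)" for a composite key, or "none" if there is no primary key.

weight is declared PRIMARY KEY inline on the column.

weight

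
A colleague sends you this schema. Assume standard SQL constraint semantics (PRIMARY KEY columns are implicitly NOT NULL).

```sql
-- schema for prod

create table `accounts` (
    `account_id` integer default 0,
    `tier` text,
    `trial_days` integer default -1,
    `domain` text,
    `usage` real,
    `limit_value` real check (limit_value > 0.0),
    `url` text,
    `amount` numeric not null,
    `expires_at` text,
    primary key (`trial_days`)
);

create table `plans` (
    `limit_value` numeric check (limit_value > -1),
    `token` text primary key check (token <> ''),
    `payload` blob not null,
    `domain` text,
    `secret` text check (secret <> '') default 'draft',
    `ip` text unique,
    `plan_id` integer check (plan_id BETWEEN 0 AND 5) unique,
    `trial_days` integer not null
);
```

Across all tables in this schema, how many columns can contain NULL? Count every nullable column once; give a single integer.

accounts: 7 nullable (account_id, tier, domain, usage, limit_value, url, expires_at — PK (trial_days) and explicit NOT NULL columns excluded).
plans: 5 nullable (limit_value, domain, secret, ip, plan_id — PK (token) and explicit NOT NULL columns excluded).
Total: 7 + 5 = 12.

12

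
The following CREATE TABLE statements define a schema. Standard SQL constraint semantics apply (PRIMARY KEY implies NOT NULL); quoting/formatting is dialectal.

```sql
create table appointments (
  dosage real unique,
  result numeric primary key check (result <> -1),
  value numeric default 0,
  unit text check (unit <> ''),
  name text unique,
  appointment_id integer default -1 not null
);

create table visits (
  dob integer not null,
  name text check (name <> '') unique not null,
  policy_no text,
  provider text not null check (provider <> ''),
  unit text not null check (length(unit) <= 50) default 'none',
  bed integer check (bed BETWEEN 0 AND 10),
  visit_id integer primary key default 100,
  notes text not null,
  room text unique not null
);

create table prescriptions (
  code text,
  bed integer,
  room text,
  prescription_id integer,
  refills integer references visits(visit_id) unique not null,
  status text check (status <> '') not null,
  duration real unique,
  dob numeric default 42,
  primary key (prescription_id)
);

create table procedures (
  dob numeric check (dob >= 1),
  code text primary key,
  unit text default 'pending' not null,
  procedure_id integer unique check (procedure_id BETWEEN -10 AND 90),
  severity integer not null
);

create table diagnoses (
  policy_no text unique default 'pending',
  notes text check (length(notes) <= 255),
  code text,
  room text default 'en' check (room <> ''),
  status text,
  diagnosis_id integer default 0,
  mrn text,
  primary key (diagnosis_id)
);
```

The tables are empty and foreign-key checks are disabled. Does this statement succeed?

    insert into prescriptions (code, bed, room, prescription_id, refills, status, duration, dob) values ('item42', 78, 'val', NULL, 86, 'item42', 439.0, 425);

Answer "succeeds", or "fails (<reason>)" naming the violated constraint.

prescription_id is explicitly set to NULL, but prescription_id is part of the PRIMARY KEY (implied NOT NULL).

fails (NOT NULL on prescription_id)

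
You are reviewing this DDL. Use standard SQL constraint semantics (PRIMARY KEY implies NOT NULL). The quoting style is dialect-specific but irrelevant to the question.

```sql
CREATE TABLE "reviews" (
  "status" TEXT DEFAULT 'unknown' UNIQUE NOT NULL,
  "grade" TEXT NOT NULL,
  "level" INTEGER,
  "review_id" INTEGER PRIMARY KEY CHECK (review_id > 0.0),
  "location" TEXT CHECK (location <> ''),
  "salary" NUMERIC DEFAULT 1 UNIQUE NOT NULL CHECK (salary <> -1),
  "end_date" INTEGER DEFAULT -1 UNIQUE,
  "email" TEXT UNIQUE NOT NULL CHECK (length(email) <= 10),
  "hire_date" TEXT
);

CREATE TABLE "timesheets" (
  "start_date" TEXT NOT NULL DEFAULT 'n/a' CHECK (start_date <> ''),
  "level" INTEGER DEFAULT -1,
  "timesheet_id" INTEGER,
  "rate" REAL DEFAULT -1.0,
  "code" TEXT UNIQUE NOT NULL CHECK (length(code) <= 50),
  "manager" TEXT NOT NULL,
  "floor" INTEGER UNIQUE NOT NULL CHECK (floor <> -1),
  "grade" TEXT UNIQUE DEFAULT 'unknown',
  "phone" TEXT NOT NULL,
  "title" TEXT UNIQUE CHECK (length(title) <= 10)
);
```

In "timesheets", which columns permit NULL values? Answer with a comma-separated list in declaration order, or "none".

level, timesheet_id, rate, grade, title

- start_date: declared NOT NULL → not nullable.
- level: DEFAULT only fills an omitted column; an explicit NULL is still allowed → nullable.
- timesheet_id: no NOT NULL constraint applies → nullable.
- rate: DEFAULT only fills an omitted column; an explicit NULL is still allowed → nullable.
- code: declared NOT NULL → not nullable.
- manager: declared NOT NULL → not nullable.
- floor: declared NOT NULL → not nullable.
- grade: UNIQUE does not imply NOT NULL → nullable.
- phone: declared NOT NULL → not nullable.
- title: CHECK does not forbid NULL (a CHECK constraint passes when its expression is NULL) → nullable.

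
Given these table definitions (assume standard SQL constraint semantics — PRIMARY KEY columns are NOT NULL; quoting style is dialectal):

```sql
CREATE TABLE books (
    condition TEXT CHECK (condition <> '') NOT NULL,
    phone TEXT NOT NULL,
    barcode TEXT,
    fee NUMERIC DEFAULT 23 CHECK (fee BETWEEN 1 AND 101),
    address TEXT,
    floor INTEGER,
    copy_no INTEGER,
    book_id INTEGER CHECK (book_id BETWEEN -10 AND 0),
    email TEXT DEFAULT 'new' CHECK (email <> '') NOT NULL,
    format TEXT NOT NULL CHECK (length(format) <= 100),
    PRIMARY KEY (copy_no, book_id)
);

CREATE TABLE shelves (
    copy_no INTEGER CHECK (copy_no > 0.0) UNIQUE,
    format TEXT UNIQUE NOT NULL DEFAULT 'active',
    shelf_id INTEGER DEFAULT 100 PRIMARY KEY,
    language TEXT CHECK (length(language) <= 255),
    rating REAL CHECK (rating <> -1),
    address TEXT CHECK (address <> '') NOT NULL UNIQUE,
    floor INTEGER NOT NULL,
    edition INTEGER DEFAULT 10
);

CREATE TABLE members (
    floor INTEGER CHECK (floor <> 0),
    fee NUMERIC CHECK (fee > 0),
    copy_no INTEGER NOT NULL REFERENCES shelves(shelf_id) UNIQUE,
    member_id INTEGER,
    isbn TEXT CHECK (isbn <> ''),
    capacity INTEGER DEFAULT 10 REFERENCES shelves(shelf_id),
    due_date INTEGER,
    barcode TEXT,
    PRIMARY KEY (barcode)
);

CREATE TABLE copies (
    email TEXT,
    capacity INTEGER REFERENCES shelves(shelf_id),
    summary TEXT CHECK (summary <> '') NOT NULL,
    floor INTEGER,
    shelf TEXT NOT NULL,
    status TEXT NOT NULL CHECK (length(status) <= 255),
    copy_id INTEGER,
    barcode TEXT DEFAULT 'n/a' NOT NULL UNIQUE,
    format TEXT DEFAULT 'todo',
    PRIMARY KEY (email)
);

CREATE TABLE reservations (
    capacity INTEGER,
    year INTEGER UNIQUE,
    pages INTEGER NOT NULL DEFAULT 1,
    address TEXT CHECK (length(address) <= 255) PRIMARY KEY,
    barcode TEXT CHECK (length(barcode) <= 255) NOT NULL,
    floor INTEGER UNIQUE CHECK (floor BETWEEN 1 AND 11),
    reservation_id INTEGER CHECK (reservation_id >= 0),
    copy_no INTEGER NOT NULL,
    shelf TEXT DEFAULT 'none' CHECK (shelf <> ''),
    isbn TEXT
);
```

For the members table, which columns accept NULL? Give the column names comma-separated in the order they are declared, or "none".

floor, fee, member_id, isbn, capacity, due_date

- floor: CHECK does not forbid NULL (a CHECK constraint passes when its expression is NULL) → nullable.
- fee: CHECK does not forbid NULL (a CHECK constraint passes when its expression is NULL) → nullable.
- copy_no: declared NOT NULL → not nullable.
- member_id: no NOT NULL constraint applies → nullable.
- isbn: CHECK does not forbid NULL (a CHECK constraint passes when its expression is NULL) → nullable.
- capacity: a foreign key column may be NULL unless separately constrained → nullable.
- due_date: no NOT NULL constraint applies → nullable.
- barcode: part of the PRIMARY KEY, which implies NOT NULL → not nullable.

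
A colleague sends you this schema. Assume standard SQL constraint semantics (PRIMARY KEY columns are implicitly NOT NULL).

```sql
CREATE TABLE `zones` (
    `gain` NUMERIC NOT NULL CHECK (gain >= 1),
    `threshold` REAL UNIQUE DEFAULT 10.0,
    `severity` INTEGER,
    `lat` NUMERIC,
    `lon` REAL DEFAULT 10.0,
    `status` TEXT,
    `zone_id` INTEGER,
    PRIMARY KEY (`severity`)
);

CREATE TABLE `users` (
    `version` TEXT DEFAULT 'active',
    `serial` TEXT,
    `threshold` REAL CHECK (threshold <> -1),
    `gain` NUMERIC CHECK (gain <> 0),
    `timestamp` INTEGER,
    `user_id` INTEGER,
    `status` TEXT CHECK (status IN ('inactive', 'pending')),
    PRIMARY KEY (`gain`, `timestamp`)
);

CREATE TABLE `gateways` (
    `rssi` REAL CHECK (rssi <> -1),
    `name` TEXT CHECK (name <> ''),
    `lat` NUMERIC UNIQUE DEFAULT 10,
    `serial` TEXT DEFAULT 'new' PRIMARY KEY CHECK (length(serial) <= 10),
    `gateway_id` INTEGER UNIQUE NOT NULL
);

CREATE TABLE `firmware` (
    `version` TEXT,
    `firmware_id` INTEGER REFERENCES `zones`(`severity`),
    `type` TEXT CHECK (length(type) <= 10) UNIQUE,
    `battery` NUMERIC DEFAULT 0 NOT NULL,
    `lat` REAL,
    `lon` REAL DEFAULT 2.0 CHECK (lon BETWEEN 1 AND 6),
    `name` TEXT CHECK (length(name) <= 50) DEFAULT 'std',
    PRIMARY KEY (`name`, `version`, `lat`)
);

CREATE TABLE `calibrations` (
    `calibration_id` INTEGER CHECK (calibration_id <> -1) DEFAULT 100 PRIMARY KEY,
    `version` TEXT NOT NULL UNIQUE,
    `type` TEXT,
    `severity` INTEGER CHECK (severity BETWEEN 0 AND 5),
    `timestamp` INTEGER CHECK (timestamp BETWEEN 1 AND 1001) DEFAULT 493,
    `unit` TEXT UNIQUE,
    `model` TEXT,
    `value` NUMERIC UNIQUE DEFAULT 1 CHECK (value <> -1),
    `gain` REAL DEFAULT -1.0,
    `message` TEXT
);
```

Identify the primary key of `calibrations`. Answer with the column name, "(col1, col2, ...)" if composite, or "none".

calibration_id

calibration_id is declared PRIMARY KEY inline on the column.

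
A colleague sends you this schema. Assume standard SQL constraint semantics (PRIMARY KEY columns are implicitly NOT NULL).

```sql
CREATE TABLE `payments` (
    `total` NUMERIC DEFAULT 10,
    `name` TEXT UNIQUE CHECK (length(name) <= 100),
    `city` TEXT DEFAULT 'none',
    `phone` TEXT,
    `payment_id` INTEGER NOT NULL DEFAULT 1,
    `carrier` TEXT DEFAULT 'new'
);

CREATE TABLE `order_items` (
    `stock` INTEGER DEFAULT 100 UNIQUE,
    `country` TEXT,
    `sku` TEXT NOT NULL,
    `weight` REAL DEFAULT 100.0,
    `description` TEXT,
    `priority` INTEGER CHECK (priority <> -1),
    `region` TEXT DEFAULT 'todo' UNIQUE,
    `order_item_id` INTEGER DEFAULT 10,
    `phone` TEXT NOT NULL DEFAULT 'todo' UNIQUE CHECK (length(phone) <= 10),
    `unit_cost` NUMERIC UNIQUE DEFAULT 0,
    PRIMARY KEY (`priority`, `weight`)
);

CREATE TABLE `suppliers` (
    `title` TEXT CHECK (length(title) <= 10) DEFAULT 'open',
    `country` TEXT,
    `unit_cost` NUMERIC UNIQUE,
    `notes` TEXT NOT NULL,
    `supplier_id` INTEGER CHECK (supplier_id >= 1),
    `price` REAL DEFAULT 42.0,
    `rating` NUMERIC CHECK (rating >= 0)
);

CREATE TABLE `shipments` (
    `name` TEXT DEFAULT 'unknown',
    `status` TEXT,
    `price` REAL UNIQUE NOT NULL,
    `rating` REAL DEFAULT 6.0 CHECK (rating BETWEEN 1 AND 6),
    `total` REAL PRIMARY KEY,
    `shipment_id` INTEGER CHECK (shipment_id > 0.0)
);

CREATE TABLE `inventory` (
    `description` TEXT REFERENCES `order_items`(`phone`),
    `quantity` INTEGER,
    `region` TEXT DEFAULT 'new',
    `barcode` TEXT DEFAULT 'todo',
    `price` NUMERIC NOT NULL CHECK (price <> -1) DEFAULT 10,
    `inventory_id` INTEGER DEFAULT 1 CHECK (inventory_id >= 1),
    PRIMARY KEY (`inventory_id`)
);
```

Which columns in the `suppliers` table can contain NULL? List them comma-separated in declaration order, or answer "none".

title, country, unit_cost, supplier_id, price, rating

- title: CHECK does not forbid NULL (a CHECK constraint passes when its expression is NULL) → nullable.
- country: no NOT NULL constraint applies → nullable.
- unit_cost: UNIQUE does not imply NOT NULL → nullable.
- notes: declared NOT NULL → not nullable.
- supplier_id: CHECK does not forbid NULL (a CHECK constraint passes when its expression is NULL) → nullable.
- price: DEFAULT only fills an omitted column; an explicit NULL is still allowed → nullable.
- rating: CHECK does not forbid NULL (a CHECK constraint passes when its expression is NULL) → nullable.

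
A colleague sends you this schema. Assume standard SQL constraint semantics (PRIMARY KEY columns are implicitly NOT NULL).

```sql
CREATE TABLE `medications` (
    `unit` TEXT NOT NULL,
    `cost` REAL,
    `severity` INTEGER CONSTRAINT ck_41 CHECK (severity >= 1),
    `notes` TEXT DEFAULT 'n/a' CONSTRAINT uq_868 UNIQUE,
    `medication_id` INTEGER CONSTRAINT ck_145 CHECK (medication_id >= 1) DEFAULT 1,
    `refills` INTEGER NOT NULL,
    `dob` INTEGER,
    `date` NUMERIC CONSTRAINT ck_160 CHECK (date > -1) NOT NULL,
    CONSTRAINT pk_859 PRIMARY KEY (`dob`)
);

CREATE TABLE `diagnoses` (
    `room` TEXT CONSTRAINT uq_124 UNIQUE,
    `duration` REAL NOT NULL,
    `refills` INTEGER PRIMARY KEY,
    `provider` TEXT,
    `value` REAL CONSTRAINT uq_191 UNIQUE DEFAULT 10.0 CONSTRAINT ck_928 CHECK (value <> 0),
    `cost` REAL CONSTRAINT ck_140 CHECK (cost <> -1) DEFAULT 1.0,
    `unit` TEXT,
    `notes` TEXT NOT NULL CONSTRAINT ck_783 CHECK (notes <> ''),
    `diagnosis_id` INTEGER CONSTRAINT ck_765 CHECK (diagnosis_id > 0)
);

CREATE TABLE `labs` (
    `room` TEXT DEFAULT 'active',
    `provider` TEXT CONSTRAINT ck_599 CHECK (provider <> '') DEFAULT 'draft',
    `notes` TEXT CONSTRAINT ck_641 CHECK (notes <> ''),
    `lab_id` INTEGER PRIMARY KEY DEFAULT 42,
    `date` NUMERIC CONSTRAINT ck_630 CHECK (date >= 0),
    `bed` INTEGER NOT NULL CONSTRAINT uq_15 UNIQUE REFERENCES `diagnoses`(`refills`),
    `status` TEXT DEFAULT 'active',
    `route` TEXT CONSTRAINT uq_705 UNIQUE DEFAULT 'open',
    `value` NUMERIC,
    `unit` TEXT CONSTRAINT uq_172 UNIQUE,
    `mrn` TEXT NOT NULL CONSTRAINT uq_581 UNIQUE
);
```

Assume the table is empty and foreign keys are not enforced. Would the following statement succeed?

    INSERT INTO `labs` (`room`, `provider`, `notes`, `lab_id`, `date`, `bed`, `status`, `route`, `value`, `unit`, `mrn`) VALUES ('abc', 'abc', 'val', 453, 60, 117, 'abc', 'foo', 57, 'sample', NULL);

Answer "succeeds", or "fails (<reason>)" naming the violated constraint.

fails (NOT NULL on mrn)

mrn is explicitly set to NULL, but mrn is declared NOT NULL.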